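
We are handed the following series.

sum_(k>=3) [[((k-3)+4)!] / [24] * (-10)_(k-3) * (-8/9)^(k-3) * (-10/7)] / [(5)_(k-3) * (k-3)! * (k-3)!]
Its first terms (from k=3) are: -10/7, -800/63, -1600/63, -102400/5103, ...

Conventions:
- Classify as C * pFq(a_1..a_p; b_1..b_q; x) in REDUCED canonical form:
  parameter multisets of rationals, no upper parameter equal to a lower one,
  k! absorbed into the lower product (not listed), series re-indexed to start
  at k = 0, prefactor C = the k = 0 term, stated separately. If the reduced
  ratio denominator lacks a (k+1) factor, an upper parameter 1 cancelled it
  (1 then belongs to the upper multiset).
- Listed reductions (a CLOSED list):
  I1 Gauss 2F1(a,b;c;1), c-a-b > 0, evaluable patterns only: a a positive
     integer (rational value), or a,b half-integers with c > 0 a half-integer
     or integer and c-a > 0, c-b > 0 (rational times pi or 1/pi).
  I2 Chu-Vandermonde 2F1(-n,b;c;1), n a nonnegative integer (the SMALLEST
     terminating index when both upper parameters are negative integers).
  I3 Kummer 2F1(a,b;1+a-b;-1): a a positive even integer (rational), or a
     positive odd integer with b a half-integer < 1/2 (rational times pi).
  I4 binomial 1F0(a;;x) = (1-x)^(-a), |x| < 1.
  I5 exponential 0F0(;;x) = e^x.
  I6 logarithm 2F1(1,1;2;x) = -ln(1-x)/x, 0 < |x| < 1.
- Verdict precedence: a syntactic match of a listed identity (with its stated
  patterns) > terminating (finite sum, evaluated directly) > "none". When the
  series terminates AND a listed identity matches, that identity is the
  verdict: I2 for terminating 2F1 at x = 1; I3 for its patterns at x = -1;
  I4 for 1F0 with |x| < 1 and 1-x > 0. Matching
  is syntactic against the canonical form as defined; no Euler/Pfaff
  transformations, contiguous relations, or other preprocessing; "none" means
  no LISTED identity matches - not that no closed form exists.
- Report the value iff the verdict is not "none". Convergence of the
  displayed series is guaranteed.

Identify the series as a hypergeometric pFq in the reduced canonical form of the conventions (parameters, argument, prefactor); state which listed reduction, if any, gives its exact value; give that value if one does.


Canonical form: C = -10/7 times 1F1 with upper {-10}, lower {1}, x = -8/9. Verdict: terminating at k = 10: the factor (-10)_k kills every later term; summing the 11 survivors is exact. Sum: -4793845317887678/69195236437845.

The tell: from the first term -10/7: the parameter 5 appears in both the upper and lower lists and cancels.
Term ratio: r(k) = (-8/9) * (k-10) / [(k+1) (k+1)] - rational in k. x = (-8/9); t_0 = -10/7; negate the roots.


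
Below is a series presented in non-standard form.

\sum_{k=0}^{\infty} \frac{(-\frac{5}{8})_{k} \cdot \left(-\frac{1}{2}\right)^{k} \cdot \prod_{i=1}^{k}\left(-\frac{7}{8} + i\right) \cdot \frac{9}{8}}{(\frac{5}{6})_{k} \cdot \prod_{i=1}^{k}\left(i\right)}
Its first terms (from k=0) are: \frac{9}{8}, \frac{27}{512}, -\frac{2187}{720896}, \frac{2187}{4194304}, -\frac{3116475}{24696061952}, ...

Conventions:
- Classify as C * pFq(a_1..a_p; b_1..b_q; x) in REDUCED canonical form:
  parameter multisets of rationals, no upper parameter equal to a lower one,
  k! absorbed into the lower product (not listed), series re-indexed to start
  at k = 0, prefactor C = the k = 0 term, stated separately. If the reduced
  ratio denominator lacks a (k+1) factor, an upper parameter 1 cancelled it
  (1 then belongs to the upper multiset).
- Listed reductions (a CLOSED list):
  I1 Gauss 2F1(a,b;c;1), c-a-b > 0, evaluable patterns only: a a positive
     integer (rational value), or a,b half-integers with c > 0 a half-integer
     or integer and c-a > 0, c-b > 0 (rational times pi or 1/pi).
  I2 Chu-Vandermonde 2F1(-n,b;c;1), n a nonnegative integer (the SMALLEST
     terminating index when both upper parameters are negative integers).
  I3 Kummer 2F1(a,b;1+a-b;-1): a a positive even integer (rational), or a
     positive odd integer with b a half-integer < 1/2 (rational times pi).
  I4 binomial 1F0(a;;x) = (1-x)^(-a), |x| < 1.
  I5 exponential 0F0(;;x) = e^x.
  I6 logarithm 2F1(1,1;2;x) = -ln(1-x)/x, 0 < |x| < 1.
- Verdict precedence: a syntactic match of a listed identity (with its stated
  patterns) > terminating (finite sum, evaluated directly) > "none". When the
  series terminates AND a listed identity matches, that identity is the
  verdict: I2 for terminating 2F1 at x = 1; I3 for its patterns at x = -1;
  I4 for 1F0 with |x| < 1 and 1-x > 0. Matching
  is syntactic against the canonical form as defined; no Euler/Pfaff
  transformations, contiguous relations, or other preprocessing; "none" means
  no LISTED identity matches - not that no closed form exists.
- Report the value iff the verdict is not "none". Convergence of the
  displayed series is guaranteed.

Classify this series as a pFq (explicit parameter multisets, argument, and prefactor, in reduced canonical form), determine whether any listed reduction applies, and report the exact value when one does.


This is \frac{9}{8} * 2F1(-\frac{5}{8}, \frac{1}{8}; \frac{5}{6}; -\frac{1}{2}) in reduced canonical form. Verdict: none here - no I1-I6 shape fits x = -\frac{1}{2} with lower {\frac{5}{6}}.

The tell: x = -\frac{1}{2} and the product of the first k integers (C = 9/8, x = -1/2) is k!.
Ratio: r(k) = -\frac{1}{2} * (k-\frac{5}{8}) (k+\frac{1}{8}) / [(k+\frac{5}{6}) (k+1)] - poly over poly, x = -\frac{1}{2} from leading terms; C = \frac{9}{8} at k = 0.


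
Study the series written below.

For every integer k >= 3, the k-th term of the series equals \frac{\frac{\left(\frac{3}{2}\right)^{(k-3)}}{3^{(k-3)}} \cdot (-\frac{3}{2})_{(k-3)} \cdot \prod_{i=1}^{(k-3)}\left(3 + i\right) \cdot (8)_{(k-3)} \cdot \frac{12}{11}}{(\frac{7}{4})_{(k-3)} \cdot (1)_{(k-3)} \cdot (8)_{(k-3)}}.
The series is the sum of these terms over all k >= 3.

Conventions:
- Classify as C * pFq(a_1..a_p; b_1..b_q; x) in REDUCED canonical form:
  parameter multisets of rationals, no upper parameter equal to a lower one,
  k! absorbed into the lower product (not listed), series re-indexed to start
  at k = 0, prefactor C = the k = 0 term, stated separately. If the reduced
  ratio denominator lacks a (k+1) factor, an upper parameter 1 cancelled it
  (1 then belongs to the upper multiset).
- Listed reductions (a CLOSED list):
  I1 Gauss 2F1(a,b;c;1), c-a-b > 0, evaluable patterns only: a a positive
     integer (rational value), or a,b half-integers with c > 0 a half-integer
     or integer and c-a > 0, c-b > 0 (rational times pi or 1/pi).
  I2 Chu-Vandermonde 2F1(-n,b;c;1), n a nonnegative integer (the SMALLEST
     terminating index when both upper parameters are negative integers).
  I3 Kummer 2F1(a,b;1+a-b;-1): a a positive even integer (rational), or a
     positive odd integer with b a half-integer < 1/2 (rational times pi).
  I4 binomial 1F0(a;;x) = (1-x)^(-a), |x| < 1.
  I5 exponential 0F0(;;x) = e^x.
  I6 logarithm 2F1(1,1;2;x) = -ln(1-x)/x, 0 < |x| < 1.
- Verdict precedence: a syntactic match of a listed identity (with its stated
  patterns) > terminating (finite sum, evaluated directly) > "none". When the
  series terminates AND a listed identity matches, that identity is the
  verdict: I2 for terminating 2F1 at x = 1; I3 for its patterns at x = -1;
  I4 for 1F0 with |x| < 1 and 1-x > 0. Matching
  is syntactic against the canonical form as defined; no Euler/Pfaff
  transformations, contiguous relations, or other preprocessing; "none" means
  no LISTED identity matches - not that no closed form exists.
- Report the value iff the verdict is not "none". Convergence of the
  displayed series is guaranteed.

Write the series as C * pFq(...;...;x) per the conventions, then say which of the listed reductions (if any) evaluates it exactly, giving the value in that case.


Key observation: with t_0 = \frac{12}{11}, the two k-th powers (prefactor 12/11) combine into one argument.
Step ratio: r(k) = \frac{1}{2} * (k-\frac{3}{2}) (k+4) / [(k+\frac{7}{4}) (k+1)] - rational; roots negated = parameters, x = \frac{1}{2}, C = \frac{12}{11}.

Prefactor \frac{12}{11}, argument \frac{1}{2}: 2F1 with upper {-\frac{3}{2}, 4} over lower {\frac{7}{4}}. Verdict: none - at argument \frac{1}{2} the multisets {-\frac{3}{2}, 4} ; {\frac{7}{4}} match no listed identity.


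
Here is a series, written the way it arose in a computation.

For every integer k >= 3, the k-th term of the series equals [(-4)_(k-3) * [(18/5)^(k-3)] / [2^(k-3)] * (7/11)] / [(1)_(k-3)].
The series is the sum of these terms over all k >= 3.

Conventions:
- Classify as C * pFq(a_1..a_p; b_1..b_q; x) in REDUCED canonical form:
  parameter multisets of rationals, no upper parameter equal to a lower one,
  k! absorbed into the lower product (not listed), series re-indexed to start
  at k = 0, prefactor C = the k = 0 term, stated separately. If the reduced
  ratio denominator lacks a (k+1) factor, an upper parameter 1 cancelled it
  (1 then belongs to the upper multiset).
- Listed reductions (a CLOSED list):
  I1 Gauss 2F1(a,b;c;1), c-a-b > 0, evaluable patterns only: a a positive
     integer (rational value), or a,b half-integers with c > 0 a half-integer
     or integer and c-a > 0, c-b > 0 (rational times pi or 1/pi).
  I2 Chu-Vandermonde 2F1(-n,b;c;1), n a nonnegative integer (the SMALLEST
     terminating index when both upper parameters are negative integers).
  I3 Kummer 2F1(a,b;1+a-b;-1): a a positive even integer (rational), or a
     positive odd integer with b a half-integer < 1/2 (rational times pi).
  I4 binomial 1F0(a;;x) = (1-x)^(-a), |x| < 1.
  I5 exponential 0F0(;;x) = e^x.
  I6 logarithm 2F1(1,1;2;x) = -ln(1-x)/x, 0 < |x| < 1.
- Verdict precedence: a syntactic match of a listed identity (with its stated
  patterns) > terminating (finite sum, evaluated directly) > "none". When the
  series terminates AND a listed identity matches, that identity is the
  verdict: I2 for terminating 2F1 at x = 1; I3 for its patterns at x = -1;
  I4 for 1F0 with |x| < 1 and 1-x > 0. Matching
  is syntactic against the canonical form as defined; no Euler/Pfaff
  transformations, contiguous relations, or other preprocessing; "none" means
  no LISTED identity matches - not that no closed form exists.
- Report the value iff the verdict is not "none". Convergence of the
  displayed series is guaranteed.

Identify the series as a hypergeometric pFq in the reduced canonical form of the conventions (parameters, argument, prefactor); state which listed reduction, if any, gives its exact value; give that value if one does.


With C = 7/11: the canonical form is 1F0(-4; -; 9/5). Verdict: terminating. (-4)_k vanishes past k = 4, leaving a 5-term sum, computed directly. Its exact value is 1792/6875.

Key step: x = (9/5) and the two k-th powers (C = 7/11) combine into one argument.
Ratio: r(k) = (9/5) * (k-4) / [(k+1)] - rational; roots negated = parameters, x = (9/5), C = 7/11.


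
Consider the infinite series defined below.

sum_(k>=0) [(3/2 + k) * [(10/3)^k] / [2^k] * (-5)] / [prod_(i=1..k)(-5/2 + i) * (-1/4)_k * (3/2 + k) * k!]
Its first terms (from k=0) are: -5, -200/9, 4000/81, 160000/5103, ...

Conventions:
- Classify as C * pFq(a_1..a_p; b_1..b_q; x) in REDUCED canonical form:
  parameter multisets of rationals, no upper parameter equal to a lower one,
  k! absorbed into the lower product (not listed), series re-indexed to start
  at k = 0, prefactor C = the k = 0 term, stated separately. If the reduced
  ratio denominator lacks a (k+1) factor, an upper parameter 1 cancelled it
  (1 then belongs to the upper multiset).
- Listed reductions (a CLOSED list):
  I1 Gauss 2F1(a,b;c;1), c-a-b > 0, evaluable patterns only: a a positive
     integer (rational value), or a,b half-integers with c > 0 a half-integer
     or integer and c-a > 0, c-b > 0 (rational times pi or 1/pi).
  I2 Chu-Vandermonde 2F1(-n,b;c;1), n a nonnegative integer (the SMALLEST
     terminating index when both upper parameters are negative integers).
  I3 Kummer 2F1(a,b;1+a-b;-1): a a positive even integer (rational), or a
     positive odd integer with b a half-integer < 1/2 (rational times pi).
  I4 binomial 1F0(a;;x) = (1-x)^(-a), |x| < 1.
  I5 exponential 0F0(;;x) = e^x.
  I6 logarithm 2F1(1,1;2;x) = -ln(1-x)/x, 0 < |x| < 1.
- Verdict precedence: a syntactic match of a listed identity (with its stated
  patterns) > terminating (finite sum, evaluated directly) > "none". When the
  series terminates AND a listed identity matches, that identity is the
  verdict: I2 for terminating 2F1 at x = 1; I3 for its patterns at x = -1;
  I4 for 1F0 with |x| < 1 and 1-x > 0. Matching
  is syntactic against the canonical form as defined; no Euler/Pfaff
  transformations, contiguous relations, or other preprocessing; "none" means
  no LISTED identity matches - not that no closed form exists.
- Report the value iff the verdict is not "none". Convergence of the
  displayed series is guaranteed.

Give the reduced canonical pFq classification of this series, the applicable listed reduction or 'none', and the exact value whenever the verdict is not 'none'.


Structural cue: from the first term -5: k + 3/2 divides numerator and denominator alike; C = -5 after cancelling.
Ratio: r(k) = (5/3) * 1 / [(k-3/2) (k-1/4) (k+1)] - rational in k, leading ratio (5/3); with t_0 = -5, classification follows.

x = 5/3 here; the reduced form reads 0F2, upper {-}, lower {-3/2, -1/4}, C = -5. Verdict: none. No listed pattern accepts 0F2(-; -3/2, -1/4; 5/3).


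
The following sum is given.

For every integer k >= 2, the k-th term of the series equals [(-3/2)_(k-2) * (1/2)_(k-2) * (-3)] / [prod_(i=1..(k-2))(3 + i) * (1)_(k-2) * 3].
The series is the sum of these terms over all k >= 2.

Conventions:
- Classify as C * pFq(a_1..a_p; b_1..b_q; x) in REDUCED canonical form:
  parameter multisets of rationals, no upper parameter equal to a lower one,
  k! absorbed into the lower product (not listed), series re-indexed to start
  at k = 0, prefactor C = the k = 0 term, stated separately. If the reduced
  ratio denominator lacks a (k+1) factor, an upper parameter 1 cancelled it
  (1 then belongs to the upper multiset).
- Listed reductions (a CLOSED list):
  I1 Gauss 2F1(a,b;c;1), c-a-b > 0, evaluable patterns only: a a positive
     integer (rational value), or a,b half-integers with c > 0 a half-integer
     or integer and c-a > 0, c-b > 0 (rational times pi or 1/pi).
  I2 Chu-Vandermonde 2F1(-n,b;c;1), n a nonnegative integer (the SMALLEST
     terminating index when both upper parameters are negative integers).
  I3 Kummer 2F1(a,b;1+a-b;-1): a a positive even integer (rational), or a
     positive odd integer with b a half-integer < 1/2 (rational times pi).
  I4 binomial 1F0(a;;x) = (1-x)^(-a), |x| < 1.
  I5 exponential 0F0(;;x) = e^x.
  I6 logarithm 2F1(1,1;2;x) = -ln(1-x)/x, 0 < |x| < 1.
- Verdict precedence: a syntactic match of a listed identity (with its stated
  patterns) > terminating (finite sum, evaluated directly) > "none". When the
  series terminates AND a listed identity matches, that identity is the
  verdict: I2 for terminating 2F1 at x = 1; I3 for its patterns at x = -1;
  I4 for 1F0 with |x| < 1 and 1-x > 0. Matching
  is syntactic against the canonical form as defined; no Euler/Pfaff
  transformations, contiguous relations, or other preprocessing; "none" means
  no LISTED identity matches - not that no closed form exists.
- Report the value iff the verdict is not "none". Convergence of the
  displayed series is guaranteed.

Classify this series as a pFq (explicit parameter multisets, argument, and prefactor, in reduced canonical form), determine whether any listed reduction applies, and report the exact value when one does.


Canonical form: C = -1 times 2F1 with upper {-3/2, 1/2}, lower {4}, x = 1. Verdict: Gauss's theorem I1 (half-integer case) matches (x = 1; upper {-3/2, 1/2} half-integers, c = 4 in the evaluable pattern). Hence: (-4096/1575) / pi.

The tell: t_0 = -1 here, and the lower running product (C = -1) is a rising factorial.
Consecutive-term ratio: r(k) = 1 * (k-3/2) (k+1/2) / [(k+4) (k+1)] - rational; roots negated = parameters, x = 1, C = -1.


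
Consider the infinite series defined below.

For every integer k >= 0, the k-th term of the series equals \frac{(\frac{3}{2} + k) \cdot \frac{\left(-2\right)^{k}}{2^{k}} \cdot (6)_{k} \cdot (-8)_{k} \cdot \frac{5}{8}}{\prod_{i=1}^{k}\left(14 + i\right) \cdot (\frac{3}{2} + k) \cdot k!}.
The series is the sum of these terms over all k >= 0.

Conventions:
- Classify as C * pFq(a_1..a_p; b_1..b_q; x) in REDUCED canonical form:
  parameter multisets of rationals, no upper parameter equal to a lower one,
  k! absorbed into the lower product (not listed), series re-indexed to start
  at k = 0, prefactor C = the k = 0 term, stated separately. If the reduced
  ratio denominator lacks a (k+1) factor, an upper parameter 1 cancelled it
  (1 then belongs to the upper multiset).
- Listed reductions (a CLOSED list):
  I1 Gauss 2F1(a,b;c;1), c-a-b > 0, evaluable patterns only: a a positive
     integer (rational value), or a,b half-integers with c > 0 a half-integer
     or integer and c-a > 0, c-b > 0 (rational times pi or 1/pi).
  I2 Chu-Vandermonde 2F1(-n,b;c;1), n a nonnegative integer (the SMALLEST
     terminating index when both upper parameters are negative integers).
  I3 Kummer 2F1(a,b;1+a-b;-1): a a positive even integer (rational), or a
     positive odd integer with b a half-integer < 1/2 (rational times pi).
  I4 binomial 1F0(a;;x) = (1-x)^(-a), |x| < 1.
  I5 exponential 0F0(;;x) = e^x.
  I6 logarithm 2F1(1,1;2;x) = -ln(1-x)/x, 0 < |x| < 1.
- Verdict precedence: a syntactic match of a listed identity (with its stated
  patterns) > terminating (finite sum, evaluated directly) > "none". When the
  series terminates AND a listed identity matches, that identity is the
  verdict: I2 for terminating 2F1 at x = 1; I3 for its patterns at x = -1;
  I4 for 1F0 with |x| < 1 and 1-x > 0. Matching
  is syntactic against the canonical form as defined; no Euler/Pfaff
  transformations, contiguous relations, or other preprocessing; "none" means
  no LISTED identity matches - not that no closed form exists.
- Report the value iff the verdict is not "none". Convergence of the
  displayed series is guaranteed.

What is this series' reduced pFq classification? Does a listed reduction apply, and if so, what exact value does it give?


This is \frac{5}{8} * 2F1(-8, 6; 15; -1) in reduced canonical form. Verdict (x = -1): Kummer's theorem (I3) applies (x = -1; c = 15 equals 1+a-b for upper {-8, 6}: listed pattern). Sum: \frac{91}{8}.

Structural cue: x = -1 and striking the common factor k + 3/2 reduces the term (C = 5/8, x = -1).
Adjacent-term ratio: r(k) = -1 * (k-8) (k+6) / [(k+15) (k+1)] - rational; roots negated = parameters, x = -1, C = \frac{5}{8}.


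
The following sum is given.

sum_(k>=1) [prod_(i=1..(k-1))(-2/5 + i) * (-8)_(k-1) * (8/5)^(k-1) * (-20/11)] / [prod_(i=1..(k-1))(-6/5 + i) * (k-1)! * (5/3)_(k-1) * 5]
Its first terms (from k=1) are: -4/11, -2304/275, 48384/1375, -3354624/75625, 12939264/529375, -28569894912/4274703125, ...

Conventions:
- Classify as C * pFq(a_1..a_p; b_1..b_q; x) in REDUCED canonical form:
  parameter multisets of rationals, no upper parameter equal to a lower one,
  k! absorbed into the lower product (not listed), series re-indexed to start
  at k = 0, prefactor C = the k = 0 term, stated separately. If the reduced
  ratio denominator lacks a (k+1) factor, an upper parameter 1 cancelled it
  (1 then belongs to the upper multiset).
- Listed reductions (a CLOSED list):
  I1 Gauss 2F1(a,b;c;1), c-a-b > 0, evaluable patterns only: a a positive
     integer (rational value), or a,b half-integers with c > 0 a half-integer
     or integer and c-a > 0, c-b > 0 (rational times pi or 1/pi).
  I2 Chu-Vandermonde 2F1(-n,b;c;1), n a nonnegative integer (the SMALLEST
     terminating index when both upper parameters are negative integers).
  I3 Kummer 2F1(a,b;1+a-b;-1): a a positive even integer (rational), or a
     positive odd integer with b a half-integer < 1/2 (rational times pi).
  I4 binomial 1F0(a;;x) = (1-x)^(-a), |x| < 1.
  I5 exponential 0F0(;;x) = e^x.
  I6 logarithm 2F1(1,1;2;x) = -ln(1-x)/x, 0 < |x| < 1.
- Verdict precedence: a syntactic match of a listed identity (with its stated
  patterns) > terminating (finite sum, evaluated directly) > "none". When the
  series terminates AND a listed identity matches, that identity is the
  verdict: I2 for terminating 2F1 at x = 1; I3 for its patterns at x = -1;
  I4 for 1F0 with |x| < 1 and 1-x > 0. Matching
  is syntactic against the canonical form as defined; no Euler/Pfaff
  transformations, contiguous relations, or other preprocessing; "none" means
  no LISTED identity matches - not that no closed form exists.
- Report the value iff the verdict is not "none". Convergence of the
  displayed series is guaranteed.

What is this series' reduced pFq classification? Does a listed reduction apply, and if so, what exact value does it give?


This is -4/11 * 2F2(-8, 3/5; -1/5, 5/3; 8/5) in reduced canonical form. Verdict: terminating at k = 8: the factor (-8)_k kills every later term; summing the 9 survivors is exact. Sum: 49965926382524/69323310546875.

Key step: x = (8/5) and the lower running product (C = -4/11, x = 8/5) is a rising factorial.
Consecutive-term ratio: r(k) = (8/5) * (k-8) (k+3/5) / [(k-1/5) (k+5/3) (k+1)] - rational; roots negated = parameters, x = (8/5), C = -4/11.


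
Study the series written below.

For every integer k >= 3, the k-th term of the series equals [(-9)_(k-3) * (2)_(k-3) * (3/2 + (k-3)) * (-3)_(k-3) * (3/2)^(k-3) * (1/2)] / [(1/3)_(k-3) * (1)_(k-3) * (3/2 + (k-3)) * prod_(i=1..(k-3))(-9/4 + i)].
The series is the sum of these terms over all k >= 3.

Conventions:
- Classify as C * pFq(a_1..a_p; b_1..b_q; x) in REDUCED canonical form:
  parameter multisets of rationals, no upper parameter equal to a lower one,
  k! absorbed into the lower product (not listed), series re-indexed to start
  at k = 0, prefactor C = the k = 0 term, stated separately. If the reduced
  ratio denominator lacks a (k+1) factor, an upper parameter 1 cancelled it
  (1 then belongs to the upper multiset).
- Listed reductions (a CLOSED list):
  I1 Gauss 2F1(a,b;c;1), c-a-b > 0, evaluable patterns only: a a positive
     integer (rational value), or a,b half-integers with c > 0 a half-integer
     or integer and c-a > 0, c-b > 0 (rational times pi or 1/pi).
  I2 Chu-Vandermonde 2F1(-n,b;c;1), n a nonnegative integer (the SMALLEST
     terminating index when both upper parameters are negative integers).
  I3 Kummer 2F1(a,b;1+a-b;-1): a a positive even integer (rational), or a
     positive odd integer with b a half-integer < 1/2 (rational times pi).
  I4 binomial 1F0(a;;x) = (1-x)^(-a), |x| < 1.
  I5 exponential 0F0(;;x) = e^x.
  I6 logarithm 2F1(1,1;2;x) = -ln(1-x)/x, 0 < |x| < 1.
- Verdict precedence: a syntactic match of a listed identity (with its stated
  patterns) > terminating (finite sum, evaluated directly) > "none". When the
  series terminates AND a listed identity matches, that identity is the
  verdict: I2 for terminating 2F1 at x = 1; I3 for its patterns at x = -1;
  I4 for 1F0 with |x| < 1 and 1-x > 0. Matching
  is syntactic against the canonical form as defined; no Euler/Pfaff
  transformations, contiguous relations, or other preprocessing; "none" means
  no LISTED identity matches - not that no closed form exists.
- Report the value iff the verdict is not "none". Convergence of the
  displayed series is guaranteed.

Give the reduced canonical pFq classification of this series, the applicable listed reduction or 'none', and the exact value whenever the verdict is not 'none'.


This is 1/2 * 3F2(-9, -3, 2; -5/4, 1/3; 3/2) in reduced canonical form. Verdict: terminating - upper -3 stops the sum at k = 3; the 4 terms are added exactly. Its exact value is 943817/10.

Key step: x = (3/2) and the lower running product (C = 1/2) is a rising factorial.
Adjacent-term ratio: r(k) = (3/2) * (k-9) (k-3) (k+2) / [(k-5/4) (k+1/3) (k+1)] - rational in k, leading ratio (3/2); with t_0 = 1/2, classification follows.


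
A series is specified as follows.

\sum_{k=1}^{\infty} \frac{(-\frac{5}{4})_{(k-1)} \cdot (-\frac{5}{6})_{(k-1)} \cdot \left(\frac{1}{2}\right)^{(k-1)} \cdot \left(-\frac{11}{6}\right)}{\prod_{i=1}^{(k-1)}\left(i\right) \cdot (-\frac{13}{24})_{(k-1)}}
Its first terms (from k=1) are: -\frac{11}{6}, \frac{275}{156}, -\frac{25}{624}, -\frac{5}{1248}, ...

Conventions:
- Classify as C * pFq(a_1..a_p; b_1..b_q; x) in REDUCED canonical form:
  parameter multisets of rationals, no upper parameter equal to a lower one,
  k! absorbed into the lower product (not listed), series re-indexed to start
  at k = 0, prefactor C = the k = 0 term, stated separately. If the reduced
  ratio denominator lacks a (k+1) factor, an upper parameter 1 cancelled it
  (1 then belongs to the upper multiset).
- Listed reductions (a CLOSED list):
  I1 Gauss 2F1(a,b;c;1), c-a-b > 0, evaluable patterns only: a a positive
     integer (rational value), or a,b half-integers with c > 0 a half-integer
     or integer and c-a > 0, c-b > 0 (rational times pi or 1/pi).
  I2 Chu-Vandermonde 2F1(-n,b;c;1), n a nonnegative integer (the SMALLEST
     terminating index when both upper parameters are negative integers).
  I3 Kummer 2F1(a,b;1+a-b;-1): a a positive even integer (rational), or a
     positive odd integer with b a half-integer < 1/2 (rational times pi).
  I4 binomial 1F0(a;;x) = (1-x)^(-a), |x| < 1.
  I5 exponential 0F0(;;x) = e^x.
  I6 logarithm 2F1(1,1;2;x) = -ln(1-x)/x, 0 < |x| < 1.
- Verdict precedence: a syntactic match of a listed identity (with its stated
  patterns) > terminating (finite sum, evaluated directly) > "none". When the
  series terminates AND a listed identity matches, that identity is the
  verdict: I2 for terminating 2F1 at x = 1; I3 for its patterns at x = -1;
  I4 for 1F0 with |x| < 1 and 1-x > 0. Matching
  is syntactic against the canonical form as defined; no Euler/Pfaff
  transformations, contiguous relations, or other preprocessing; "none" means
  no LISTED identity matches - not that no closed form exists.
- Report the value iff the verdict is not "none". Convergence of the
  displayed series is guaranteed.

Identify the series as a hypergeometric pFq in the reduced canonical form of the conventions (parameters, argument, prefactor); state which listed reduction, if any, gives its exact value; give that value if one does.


Reduced: x = \frac{1}{2}, 2F1, upper = {-\frac{5}{4}, -\frac{5}{6}}, lower = {-\frac{13}{24}}, C = -\frac{11}{6}. Verdict: none (x = \frac{1}{2}): each listed identity misses the multisets {-\frac{5}{4}, -\frac{5}{6}} ; {-\frac{13}{24}}.

Key step: with t_0 = -\frac{11}{6}, the product of the first k integers (prefactor -11/6) is k!.
Step ratio: r(k) = \frac{1}{2} * (k-\frac{5}{4}) (k-\frac{5}{6}) / [(k-\frac{13}{24}) (k+1)] - poly over poly, x = \frac{1}{2} from leading terms; C = -\frac{11}{6} at k = 0.


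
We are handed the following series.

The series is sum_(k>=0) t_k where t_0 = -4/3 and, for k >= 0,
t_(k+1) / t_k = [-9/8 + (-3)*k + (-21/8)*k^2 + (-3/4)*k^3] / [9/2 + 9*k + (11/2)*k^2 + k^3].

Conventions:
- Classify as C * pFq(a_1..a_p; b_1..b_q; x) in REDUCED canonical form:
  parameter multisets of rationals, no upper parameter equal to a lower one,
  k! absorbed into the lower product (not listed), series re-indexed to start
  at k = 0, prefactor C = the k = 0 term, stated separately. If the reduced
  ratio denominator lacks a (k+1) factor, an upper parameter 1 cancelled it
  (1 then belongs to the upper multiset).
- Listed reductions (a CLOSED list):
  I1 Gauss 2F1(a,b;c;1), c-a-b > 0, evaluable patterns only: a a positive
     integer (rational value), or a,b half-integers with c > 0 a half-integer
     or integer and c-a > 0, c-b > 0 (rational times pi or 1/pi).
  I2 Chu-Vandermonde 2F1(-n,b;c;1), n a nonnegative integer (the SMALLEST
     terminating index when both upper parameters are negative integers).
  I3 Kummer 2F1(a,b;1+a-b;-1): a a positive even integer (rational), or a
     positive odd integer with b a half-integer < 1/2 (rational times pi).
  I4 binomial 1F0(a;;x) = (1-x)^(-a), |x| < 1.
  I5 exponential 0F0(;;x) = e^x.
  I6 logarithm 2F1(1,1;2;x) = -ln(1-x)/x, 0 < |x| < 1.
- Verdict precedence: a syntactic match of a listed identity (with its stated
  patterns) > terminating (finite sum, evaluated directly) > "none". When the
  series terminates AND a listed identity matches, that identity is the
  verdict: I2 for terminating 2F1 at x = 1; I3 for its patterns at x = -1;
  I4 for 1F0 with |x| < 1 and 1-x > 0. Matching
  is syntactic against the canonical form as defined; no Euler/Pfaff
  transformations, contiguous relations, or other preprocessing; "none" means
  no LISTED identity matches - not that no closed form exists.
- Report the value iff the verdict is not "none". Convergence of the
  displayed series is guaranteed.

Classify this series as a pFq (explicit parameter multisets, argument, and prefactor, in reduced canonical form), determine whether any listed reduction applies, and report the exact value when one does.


Canonical form: C = -4/3 times 2F1 with upper {1, 1}, lower {3}, x = -3/4. Verdict: none (x = -3/4): each listed identity misses the multisets {1, 1} ; {3}.

First insight: x = (-3/4) and the ratio is unreduced: k + 3/2 divides both sides (C = -4/3).
Step ratio: r(k) = (-3/4) * (k+1) (k+1) / [(k+3) (k+1)] ; factor over Q: parameters, x = (-3/4), and C = -4/3.


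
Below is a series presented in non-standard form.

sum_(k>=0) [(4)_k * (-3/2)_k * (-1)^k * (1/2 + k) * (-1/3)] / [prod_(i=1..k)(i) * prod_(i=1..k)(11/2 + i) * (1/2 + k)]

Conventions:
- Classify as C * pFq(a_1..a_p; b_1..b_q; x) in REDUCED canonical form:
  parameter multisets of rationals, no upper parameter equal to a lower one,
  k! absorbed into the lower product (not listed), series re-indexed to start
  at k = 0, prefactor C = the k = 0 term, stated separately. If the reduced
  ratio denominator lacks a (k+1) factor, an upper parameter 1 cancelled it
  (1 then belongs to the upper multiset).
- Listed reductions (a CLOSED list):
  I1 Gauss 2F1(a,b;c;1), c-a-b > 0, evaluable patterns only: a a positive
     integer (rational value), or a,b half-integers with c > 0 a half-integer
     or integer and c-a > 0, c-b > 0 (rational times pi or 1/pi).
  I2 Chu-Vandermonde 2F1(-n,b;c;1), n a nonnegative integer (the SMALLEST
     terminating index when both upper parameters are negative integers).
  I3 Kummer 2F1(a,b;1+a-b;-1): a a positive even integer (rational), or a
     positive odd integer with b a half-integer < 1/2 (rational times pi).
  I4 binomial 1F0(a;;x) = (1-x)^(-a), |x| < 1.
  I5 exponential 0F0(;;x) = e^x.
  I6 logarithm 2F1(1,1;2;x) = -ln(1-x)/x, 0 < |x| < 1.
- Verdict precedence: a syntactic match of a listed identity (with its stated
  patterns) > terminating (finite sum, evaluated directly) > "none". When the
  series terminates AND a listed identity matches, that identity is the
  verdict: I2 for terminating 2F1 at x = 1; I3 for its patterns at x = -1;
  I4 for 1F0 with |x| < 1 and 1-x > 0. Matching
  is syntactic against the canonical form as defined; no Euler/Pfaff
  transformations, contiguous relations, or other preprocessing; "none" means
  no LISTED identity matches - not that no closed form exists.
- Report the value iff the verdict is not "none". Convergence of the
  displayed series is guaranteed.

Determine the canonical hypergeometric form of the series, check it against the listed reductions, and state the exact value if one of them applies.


First insight: t_0 being -1/3, the lower running product (prefactor -1/3) is a rising factorial.
Step ratio: r(k) = (-1) * (k-3/2) (k+4) / [(k+13/2) (k+1)] - poly over poly, x = (-1) from leading terms; C = -1/3 at k = 0.

Classification (C = -1/3): 2F1 with upper {-3/2, 4}, lower {13/2}, argument x = -1. Verdict: Kummer's theorem (I3) applies (x = -1; c = 13/2 equals 1+a-b for upper {-3/2, 4}: listed pattern). Sum: -11/16.


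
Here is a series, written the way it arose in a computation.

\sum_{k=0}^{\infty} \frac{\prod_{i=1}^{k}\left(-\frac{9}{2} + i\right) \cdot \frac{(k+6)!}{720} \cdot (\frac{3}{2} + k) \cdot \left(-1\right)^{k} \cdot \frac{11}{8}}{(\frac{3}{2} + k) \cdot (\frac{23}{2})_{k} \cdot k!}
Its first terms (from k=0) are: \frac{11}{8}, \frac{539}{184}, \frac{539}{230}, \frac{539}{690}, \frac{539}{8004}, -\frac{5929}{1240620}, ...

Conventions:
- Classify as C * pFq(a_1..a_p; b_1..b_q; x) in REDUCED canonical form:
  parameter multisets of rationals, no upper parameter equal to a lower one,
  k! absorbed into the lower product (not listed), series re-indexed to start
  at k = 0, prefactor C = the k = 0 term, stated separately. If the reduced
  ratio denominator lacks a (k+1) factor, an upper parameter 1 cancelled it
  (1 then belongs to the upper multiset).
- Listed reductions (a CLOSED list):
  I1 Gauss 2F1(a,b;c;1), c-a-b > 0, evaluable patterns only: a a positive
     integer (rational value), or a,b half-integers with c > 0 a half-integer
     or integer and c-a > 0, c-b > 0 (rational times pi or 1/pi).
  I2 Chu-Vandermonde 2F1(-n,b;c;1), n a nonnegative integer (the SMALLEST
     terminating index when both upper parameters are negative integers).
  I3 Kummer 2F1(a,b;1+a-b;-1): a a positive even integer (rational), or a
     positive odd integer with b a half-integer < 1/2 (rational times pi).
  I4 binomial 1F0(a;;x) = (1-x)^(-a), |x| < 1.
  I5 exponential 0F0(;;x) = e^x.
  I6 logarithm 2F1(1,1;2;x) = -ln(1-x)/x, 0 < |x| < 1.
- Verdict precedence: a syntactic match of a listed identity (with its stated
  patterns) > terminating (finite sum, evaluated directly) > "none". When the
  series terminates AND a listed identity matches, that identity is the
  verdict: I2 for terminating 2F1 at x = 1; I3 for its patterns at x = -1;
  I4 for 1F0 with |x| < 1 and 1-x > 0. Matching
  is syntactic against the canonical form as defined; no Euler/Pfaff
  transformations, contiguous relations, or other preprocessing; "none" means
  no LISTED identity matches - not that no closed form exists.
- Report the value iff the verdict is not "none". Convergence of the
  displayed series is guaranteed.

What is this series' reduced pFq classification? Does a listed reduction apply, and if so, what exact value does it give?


With C = \frac{11}{8}: the canonical form is 2F1(-\frac{7}{2}, 7; \frac{23}{2}; -1). Verdict: the Kummer evaluation I3 applies (x = -1; c = \frac{23}{2} equals 1+a-b for upper {-\frac{7}{2}, 7}: listed pattern). Hence: \frac{160044885}{67108864} \cdot \pi.

Key observation: with t_0 = \frac{11}{8}, the running product (C = 11/8) telescopes to a rising factorial.
Consecutive-term ratio: r(k) = -1 * (k-\frac{7}{2}) (k+7) / [(k+\frac{23}{2}) (k+1)] - rational; roots negated = parameters, x = -1, C = \frac{11}{8}.


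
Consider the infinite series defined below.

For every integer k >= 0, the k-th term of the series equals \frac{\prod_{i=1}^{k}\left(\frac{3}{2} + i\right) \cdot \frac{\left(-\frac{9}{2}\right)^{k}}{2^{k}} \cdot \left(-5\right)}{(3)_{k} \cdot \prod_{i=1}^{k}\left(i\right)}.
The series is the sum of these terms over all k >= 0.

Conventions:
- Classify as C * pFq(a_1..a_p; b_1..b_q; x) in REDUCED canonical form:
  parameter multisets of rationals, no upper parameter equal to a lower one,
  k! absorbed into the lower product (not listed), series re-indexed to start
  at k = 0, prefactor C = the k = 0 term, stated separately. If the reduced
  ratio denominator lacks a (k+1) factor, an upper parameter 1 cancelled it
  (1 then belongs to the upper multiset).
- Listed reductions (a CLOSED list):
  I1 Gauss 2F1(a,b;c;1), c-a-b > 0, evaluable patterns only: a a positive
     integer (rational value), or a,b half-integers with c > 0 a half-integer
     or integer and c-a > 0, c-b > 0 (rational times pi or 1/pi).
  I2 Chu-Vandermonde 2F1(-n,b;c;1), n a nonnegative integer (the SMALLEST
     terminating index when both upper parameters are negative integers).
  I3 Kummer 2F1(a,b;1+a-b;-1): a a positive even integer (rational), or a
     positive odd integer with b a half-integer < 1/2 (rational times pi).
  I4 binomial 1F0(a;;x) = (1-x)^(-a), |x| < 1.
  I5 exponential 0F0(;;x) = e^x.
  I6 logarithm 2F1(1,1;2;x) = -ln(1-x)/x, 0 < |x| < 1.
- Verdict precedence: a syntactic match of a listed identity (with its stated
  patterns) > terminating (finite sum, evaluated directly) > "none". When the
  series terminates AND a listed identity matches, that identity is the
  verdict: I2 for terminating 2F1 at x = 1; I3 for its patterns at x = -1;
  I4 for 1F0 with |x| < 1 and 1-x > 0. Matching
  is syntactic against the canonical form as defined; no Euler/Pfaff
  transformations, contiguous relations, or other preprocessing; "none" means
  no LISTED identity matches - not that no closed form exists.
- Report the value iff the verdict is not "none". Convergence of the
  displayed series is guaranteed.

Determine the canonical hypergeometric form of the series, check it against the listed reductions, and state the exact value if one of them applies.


With C = -5: the canonical form is 1F1(\frac{5}{2}; 3; -\frac{9}{4}). Verdict: none - at argument -\frac{9}{4} the multisets {\frac{5}{2}} ; {3} match no listed identity.

Key step: t_0 being -5, the running product (C = -5, x = -9/4) telescopes to a rising factorial.
Ratio: r(k) = -\frac{9}{4} * (k+\frac{5}{2}) / [(k+3) (k+1)] - rational; roots negated = parameters, x = -\frac{9}{4}, C = -5.


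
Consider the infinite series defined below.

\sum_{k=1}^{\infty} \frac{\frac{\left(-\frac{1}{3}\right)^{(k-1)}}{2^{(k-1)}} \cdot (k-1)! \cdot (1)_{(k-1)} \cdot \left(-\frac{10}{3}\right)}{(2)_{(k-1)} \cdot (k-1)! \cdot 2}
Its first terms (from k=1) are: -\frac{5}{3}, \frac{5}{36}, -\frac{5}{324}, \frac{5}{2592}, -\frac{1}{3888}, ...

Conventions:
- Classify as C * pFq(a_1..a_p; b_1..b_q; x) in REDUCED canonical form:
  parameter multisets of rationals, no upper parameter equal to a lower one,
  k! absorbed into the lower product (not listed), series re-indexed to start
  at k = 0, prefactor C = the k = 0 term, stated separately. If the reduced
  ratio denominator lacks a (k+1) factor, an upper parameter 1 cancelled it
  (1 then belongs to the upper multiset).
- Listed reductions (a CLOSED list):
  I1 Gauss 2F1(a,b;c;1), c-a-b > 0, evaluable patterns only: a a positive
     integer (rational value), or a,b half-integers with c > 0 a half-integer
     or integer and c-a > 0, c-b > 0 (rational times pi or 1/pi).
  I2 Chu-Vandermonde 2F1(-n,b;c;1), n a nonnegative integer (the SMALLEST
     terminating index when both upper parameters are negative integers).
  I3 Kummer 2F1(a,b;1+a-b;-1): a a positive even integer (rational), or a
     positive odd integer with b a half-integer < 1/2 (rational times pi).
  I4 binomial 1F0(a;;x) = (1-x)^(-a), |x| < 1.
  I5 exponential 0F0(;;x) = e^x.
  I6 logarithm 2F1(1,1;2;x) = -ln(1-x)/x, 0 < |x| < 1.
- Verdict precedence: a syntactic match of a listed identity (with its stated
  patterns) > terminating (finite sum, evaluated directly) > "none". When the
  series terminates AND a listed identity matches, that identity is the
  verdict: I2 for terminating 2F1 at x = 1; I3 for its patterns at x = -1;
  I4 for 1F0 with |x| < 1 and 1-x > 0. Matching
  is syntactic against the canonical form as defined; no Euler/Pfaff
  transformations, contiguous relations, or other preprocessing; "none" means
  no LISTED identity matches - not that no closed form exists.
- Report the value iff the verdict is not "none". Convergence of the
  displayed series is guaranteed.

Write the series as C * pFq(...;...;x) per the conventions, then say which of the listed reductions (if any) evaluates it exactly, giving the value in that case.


Key step: with t_0 = -\frac{5}{3}, the factorial ratio (prefactor -5/3) (k+a-1)!/(a-1)! is a rising factorial (a)_k.
Consecutive-term ratio: r(k) = -\frac{1}{6} * (k+1) (k+1) / [(k+2) (k+1)] - poly over poly, x = -\frac{1}{6} from leading terms; C = -\frac{5}{3} at k = 0.

x = -\frac{1}{6} here; the reduced form reads 2F1, upper {1, 1}, lower {2}, C = -\frac{5}{3}. Verdict: this is the logarithmic series (I6) (the logarithm: parameters (1,1;2), x = -\frac{1}{6}). Value: \left(-10\right) \cdot \ln\left(\frac{7}{6}\right).


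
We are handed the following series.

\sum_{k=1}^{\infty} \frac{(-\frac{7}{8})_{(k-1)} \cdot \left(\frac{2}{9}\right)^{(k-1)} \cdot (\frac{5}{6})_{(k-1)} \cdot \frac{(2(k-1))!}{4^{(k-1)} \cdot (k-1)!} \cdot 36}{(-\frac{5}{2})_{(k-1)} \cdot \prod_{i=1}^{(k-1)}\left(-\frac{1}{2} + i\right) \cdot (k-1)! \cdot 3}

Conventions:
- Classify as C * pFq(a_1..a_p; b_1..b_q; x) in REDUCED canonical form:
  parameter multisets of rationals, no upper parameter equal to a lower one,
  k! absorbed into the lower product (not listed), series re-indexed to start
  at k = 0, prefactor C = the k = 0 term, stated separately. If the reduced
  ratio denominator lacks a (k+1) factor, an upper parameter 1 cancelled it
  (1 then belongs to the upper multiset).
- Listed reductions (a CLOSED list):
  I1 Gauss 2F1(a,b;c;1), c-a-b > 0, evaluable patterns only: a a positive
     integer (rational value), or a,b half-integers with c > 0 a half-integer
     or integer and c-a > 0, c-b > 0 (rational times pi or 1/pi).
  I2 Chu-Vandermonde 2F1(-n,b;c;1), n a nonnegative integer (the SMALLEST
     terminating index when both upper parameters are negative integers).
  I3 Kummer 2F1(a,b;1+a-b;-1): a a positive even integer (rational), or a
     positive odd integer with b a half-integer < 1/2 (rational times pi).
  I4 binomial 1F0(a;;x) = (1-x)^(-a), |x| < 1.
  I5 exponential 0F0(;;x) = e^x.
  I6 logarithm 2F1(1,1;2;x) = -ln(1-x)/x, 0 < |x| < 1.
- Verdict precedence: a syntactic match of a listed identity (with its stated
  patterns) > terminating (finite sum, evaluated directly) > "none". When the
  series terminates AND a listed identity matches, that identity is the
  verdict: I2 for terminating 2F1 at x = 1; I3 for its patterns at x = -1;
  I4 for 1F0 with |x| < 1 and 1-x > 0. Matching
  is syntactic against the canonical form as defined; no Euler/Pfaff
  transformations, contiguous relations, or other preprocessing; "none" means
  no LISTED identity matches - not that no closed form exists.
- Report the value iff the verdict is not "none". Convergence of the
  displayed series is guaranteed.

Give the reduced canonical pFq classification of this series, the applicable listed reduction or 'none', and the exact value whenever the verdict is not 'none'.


Classification (C = 12): 2F1 with upper {-\frac{7}{8}, \frac{5}{6}}, lower {-\frac{5}{2}}, argument x = \frac{2}{9}. Verdict: none - at argument \frac{2}{9} the multisets {-\frac{7}{8}, \frac{5}{6}} ; {-\frac{5}{2}} match no listed identity.

Structural cue: t_0 being 12, the parameter 1/2 appears in both the upper and lower lists and cancels.
Ratio: r(k) = \frac{2}{9} * (k-\frac{7}{8}) (k+\frac{5}{6}) / [(k-\frac{5}{2}) (k+1)] - rational in k. x = \frac{2}{9}; t_0 = 12; negate the roots.
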